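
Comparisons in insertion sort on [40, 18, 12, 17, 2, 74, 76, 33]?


Algorithm: insertion sort
Input: [40, 18, 12, 17, 2, 74, 76, 33]
Sorted: [2, 12, 17, 18, 33, 40, 74, 76]

16


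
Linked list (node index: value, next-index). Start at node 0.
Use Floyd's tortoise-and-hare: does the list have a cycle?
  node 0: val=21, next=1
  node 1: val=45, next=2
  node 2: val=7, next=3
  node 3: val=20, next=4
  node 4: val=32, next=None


Floyd's tortoise (slow, +1) and hare (fast, +2):
  init: slow=0, fast=0
  step 1: slow=1, fast=2
  step 2: slow=2, fast=4
  step 3: fast -> None, no cycle

Cycle: no


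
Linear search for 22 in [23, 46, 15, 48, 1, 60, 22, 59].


i=0: 23!=22
i=1: 46!=22
i=2: 15!=22
i=3: 48!=22
i=4: 1!=22
i=5: 60!=22
i=6: 22==22 found!

Found at 6, 7 comps


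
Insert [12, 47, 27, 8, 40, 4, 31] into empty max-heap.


Insert 12: [12]
Insert 47: [47, 12]
Insert 27: [47, 12, 27]
Insert 8: [47, 12, 27, 8]
Insert 40: [47, 40, 27, 8, 12]
Insert 4: [47, 40, 27, 8, 12, 4]
Insert 31: [47, 40, 31, 8, 12, 4, 27]

Final heap: [47, 40, 31, 8, 12, 4, 27]


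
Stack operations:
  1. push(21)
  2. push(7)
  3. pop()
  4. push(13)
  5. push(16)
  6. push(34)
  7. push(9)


push(21) -> [21]
push(7) -> [21, 7]
pop()->7, [21]
push(13) -> [21, 13]
push(16) -> [21, 13, 16]
push(34) -> [21, 13, 16, 34]
push(9) -> [21, 13, 16, 34, 9]

Final stack: [21, 13, 16, 34, 9]


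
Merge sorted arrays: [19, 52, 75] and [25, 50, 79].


Take 19 from A
Take 25 from B
Take 50 from B
Take 52 from A
Take 75 from A

Merged: [19, 25, 50, 52, 75, 79]


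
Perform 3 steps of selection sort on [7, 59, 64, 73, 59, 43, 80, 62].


Initial: [7, 59, 64, 73, 59, 43, 80, 62]
Step 1: min=7 at 0
  Swap: [7, 59, 64, 73, 59, 43, 80, 62]
Step 2: min=43 at 5
  Swap: [7, 43, 64, 73, 59, 59, 80, 62]
Step 3: min=59 at 4
  Swap: [7, 43, 59, 73, 64, 59, 80, 62]

After 3 steps: [7, 43, 59, 73, 64, 59, 80, 62]


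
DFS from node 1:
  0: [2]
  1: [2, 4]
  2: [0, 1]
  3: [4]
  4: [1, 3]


Visit 1, push [4, 2]
Visit 2, push [0]
Visit 0, push []
Visit 4, push [3]
Visit 3, push []

DFS order: [1, 2, 0, 4, 3]


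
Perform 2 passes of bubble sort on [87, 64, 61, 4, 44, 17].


Initial: [87, 64, 61, 4, 44, 17]
Pass 1: [64, 61, 4, 44, 17, 87] (5 swaps)
Pass 2: [61, 4, 44, 17, 64, 87] (4 swaps)

After 2 passes: [61, 4, 44, 17, 64, 87]


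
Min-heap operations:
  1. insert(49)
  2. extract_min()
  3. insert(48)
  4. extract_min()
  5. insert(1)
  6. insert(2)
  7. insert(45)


insert(49) -> [49]
extract_min()->49, []
insert(48) -> [48]
extract_min()->48, []
insert(1) -> [1]
insert(2) -> [1, 2]
insert(45) -> [1, 2, 45]

Final heap: [1, 2, 45]


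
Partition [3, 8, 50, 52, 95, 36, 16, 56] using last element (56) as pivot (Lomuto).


Pivot: 56
  3 <= 56: advance i (no swap)
  8 <= 56: advance i (no swap)
  50 <= 56: advance i (no swap)
  52 <= 56: advance i (no swap)
  36 <= 56: swap -> [3, 8, 50, 52, 36, 95, 16, 56]
  16 <= 56: swap -> [3, 8, 50, 52, 36, 16, 95, 56]
Place pivot at 6: [3, 8, 50, 52, 36, 16, 56, 95]

Partitioned: [3, 8, 50, 52, 36, 16, 56, 95]


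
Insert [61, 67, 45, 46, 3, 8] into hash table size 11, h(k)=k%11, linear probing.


Insert 61: h=6 -> slot 6
Insert 67: h=1 -> slot 1
Insert 45: h=1, 1 probes -> slot 2
Insert 46: h=2, 1 probes -> slot 3
Insert 3: h=3, 1 probes -> slot 4
Insert 8: h=8 -> slot 8

Table: [None, 67, 45, 46, 3, None, 61, None, 8, None, None]


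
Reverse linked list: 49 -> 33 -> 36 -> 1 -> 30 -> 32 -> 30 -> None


Step 1: curr=49, set curr.next=prev(None) | reversed so far: 49
Step 2: curr=33, set curr.next=prev(49) | reversed so far: 33 -> 49
Step 3: curr=36, set curr.next=prev(33) | reversed so far: 36 -> 33 -> 49
Step 4: curr=1, set curr.next=prev(36) | reversed so far: 1 -> 36 -> 33 -> 49
Step 5: curr=30, set curr.next=prev(1) | reversed so far: 30 -> 1 -> 36 -> 33 -> 49
Step 6: curr=32, set curr.next=prev(30) | reversed so far: 32 -> 30 -> 1 -> 36 -> 33 -> 49
Step 7: curr=30, set curr.next=prev(32) | reversed so far: 30 -> 32 -> 30 -> 1 -> 36 -> 33 -> 49

30 -> 32 -> 30 -> 1 -> 36 -> 33 -> 49 -> None


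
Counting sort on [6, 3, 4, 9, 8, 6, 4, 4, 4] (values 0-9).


Input: [6, 3, 4, 9, 8, 6, 4, 4, 4]
Counts: [0, 0, 0, 1, 4, 0, 2, 0, 1, 1]

Sorted: [3, 4, 4, 4, 4, 6, 6, 8, 9]


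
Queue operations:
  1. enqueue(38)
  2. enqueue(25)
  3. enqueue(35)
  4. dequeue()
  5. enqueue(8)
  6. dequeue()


enqueue(38) -> [38]
enqueue(25) -> [38, 25]
enqueue(35) -> [38, 25, 35]
dequeue()->38, [25, 35]
enqueue(8) -> [25, 35, 8]
dequeue()->25, [35, 8]

Final queue: [35, 8]


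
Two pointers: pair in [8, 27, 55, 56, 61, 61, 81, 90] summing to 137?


lo=0(8)+hi=7(90)=98
lo=1(27)+hi=7(90)=117
lo=2(55)+hi=7(90)=145
lo=2(55)+hi=6(81)=136
lo=3(56)+hi=6(81)=137

Yes: 56+81=137


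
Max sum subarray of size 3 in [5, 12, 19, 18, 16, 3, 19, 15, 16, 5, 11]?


[0:3]: 36
[1:4]: 49
[2:5]: 53
[3:6]: 37
[4:7]: 38
[5:8]: 37
[6:9]: 50
[7:10]: 36
[8:11]: 32

Max: 53 at [2:5]


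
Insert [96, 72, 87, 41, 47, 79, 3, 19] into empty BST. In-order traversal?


Insert 96: root
Insert 72: L from 96
Insert 87: L from 96 -> R from 72
Insert 41: L from 96 -> L from 72
Insert 47: L from 96 -> L from 72 -> R from 41
Insert 79: L from 96 -> R from 72 -> L from 87
Insert 3: L from 96 -> L from 72 -> L from 41
Insert 19: L from 96 -> L from 72 -> L from 41 -> R from 3

In-order: [3, 19, 41, 47, 72, 79, 87, 96]


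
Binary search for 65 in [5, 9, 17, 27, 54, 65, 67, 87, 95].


Step 1: lo=0, hi=8, mid=4, val=54
Step 2: lo=5, hi=8, mid=6, val=67
Step 3: lo=5, hi=5, mid=5, val=65

Found at index 5


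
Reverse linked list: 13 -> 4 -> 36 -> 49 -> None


Step 1: curr=13, set curr.next=prev(None) | reversed so far: 13
Step 2: curr=4, set curr.next=prev(13) | reversed so far: 4 -> 13
Step 3: curr=36, set curr.next=prev(4) | reversed so far: 36 -> 4 -> 13
Step 4: curr=49, set curr.next=prev(36) | reversed so far: 49 -> 36 -> 4 -> 13

49 -> 36 -> 4 -> 13 -> None


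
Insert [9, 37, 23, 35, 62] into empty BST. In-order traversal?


Insert 9: root
Insert 37: R from 9
Insert 23: R from 9 -> L from 37
Insert 35: R from 9 -> L from 37 -> R from 23
Insert 62: R from 9 -> R from 37

In-order: [9, 23, 35, 37, 62]


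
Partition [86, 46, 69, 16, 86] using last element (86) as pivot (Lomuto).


Pivot: 86
  86 <= 86: advance i (no swap)
  46 <= 86: advance i (no swap)
  69 <= 86: advance i (no swap)
  16 <= 86: advance i (no swap)
Place pivot at 4: [86, 46, 69, 16, 86]

Partitioned: [86, 46, 69, 16, 86]


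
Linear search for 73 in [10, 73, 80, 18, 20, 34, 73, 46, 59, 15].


i=0: 10!=73
i=1: 73==73 found!

Found at 1, 2 comps


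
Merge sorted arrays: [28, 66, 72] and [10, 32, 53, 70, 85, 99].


Take 10 from B
Take 28 from A
Take 32 from B
Take 53 from B
Take 66 from A
Take 70 from B
Take 72 from A

Merged: [10, 28, 32, 53, 66, 70, 72, 85, 99]


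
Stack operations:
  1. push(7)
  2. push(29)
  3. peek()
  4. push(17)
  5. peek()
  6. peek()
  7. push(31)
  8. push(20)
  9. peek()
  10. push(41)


push(7) -> [7]
push(29) -> [7, 29]
peek()->29
push(17) -> [7, 29, 17]
peek()->17
peek()->17
push(31) -> [7, 29, 17, 31]
push(20) -> [7, 29, 17, 31, 20]
peek()->20
push(41) -> [7, 29, 17, 31, 20, 41]

Final stack: [7, 29, 17, 31, 20, 41]


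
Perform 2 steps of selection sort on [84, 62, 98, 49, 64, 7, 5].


Initial: [84, 62, 98, 49, 64, 7, 5]
Step 1: min=5 at 6
  Swap: [5, 62, 98, 49, 64, 7, 84]
Step 2: min=7 at 5
  Swap: [5, 7, 98, 49, 64, 62, 84]

After 2 steps: [5, 7, 98, 49, 64, 62, 84]


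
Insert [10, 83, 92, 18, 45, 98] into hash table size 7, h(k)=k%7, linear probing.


Insert 10: h=3 -> slot 3
Insert 83: h=6 -> slot 6
Insert 92: h=1 -> slot 1
Insert 18: h=4 -> slot 4
Insert 45: h=3, 2 probes -> slot 5
Insert 98: h=0 -> slot 0

Table: [98, 92, None, 10, 18, 45, 83]


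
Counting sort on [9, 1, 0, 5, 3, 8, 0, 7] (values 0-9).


Input: [9, 1, 0, 5, 3, 8, 0, 7]
Counts: [2, 1, 0, 1, 0, 1, 0, 1, 1, 1]

Sorted: [0, 0, 1, 3, 5, 7, 8, 9]


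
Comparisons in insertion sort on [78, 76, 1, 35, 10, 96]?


Algorithm: insertion sort
Input: [78, 76, 1, 35, 10, 96]
Sorted: [1, 10, 35, 76, 78, 96]

11


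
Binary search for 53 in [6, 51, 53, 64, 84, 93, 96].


Step 1: lo=0, hi=6, mid=3, val=64
Step 2: lo=0, hi=2, mid=1, val=51
Step 3: lo=2, hi=2, mid=2, val=53

Found at index 2


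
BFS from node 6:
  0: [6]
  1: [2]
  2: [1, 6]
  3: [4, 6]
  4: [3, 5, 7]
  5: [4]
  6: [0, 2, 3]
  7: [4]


Visit 6, enqueue [0, 2, 3]
Visit 0, enqueue []
Visit 2, enqueue [1]
Visit 3, enqueue [4]
Visit 1, enqueue []
Visit 4, enqueue [5, 7]
Visit 5, enqueue []
Visit 7, enqueue []

BFS order: [6, 0, 2, 3, 1, 4, 5, 7]


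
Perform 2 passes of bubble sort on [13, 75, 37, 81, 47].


Initial: [13, 75, 37, 81, 47]
Pass 1: [13, 37, 75, 47, 81] (2 swaps)
Pass 2: [13, 37, 47, 75, 81] (1 swaps)

After 2 passes: [13, 37, 47, 75, 81]


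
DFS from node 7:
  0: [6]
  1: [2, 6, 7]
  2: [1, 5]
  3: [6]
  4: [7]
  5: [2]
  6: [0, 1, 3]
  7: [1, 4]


Visit 7, push [4, 1]
Visit 1, push [6, 2]
Visit 2, push [5]
Visit 5, push []
Visit 6, push [3, 0]
Visit 0, push []
Visit 3, push []
Visit 4, push []

DFS order: [7, 1, 2, 5, 6, 0, 3, 4]


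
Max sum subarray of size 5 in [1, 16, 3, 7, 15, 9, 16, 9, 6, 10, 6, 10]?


[0:5]: 42
[1:6]: 50
[2:7]: 50
[3:8]: 56
[4:9]: 55
[5:10]: 50
[6:11]: 47
[7:12]: 41

Max: 56 at [3:8]


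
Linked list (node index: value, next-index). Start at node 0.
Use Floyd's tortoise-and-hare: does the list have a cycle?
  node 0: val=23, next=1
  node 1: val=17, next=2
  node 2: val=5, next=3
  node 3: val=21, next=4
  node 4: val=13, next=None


Floyd's tortoise (slow, +1) and hare (fast, +2):
  init: slow=0, fast=0
  step 1: slow=1, fast=2
  step 2: slow=2, fast=4
  step 3: fast -> None, no cycle

Cycle: no


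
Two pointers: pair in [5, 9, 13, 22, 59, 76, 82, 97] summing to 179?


lo=0(5)+hi=7(97)=102
lo=1(9)+hi=7(97)=106
lo=2(13)+hi=7(97)=110
lo=3(22)+hi=7(97)=119
lo=4(59)+hi=7(97)=156
lo=5(76)+hi=7(97)=173
lo=6(82)+hi=7(97)=179

Yes: 82+97=179


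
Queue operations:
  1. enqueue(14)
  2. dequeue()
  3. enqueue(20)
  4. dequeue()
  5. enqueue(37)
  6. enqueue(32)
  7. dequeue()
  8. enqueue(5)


enqueue(14) -> [14]
dequeue()->14, []
enqueue(20) -> [20]
dequeue()->20, []
enqueue(37) -> [37]
enqueue(32) -> [37, 32]
dequeue()->37, [32]
enqueue(5) -> [32, 5]

Final queue: [32, 5]


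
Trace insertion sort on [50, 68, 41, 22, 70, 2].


Initial: [50, 68, 41, 22, 70, 2]
Insert 68: [50, 68, 41, 22, 70, 2]
Insert 41: [41, 50, 68, 22, 70, 2]
Insert 22: [22, 41, 50, 68, 70, 2]
Insert 70: [22, 41, 50, 68, 70, 2]
Insert 2: [2, 22, 41, 50, 68, 70]

Sorted: [2, 22, 41, 50, 68, 70]


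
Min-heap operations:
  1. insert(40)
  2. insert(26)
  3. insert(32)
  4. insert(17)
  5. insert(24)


insert(40) -> [40]
insert(26) -> [26, 40]
insert(32) -> [26, 40, 32]
insert(17) -> [17, 26, 32, 40]
insert(24) -> [17, 24, 32, 40, 26]

Final heap: [17, 24, 32, 40, 26]


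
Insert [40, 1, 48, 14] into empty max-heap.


Insert 40: [40]
Insert 1: [40, 1]
Insert 48: [48, 1, 40]
Insert 14: [48, 14, 40, 1]

Final heap: [48, 14, 40, 1]


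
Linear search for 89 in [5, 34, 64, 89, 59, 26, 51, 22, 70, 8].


i=0: 5!=89
i=1: 34!=89
i=2: 64!=89
i=3: 89==89 found!

Found at 3, 4 comps


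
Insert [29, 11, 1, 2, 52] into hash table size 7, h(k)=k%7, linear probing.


Insert 29: h=1 -> slot 1
Insert 11: h=4 -> slot 4
Insert 1: h=1, 1 probes -> slot 2
Insert 2: h=2, 1 probes -> slot 3
Insert 52: h=3, 2 probes -> slot 5

Table: [None, 29, 1, 2, 11, 52, None]


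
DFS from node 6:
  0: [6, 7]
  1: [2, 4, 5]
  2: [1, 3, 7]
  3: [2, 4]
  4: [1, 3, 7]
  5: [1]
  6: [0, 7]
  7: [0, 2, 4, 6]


Visit 6, push [7, 0]
Visit 0, push [7]
Visit 7, push [4, 2]
Visit 2, push [3, 1]
Visit 1, push [5, 4]
Visit 4, push [3]
Visit 3, push []
Visit 5, push []

DFS order: [6, 0, 7, 2, 1, 4, 3, 5]


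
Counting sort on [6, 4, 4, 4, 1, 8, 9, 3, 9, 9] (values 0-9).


Input: [6, 4, 4, 4, 1, 8, 9, 3, 9, 9]
Counts: [0, 1, 0, 1, 3, 0, 1, 0, 1, 3]

Sorted: [1, 3, 4, 4, 4, 6, 8, 9, 9, 9]


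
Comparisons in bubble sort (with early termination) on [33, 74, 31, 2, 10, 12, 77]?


Algorithm: bubble sort (with early termination)
Input: [33, 74, 31, 2, 10, 12, 77]
Sorted: [2, 10, 12, 31, 33, 74, 77]

18


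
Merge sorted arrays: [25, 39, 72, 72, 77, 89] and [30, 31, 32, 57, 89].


Take 25 from A
Take 30 from B
Take 31 from B
Take 32 from B
Take 39 from A
Take 57 from B
Take 72 from A
Take 72 from A
Take 77 from A
Take 89 from A

Merged: [25, 30, 31, 32, 39, 57, 72, 72, 77, 89, 89]


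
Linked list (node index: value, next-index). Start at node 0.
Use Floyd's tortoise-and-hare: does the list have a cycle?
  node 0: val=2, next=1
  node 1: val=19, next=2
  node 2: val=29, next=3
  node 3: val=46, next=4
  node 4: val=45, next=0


Floyd's tortoise (slow, +1) and hare (fast, +2):
  init: slow=0, fast=0
  step 1: slow=1, fast=2
  step 2: slow=2, fast=4
  step 3: slow=3, fast=1
  step 4: slow=4, fast=3
  step 5: slow=0, fast=0
  slow == fast at node 0: cycle detected

Cycle: yes


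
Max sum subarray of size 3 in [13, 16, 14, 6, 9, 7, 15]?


[0:3]: 43
[1:4]: 36
[2:5]: 29
[3:6]: 22
[4:7]: 31

Max: 43 at [0:3]


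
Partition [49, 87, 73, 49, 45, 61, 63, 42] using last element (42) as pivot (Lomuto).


Pivot: 42
Place pivot at 0: [42, 87, 73, 49, 45, 61, 63, 49]

Partitioned: [42, 87, 73, 49, 45, 61, 63, 49]


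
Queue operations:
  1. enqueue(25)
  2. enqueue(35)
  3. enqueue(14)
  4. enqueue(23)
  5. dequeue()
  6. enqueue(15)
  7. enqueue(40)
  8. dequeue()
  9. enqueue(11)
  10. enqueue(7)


enqueue(25) -> [25]
enqueue(35) -> [25, 35]
enqueue(14) -> [25, 35, 14]
enqueue(23) -> [25, 35, 14, 23]
dequeue()->25, [35, 14, 23]
enqueue(15) -> [35, 14, 23, 15]
enqueue(40) -> [35, 14, 23, 15, 40]
dequeue()->35, [14, 23, 15, 40]
enqueue(11) -> [14, 23, 15, 40, 11]
enqueue(7) -> [14, 23, 15, 40, 11, 7]

Final queue: [14, 23, 15, 40, 11, 7]


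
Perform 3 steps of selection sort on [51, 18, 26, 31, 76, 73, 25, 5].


Initial: [51, 18, 26, 31, 76, 73, 25, 5]
Step 1: min=5 at 7
  Swap: [5, 18, 26, 31, 76, 73, 25, 51]
Step 2: min=18 at 1
  Swap: [5, 18, 26, 31, 76, 73, 25, 51]
Step 3: min=25 at 6
  Swap: [5, 18, 25, 31, 76, 73, 26, 51]

After 3 steps: [5, 18, 25, 31, 76, 73, 26, 51]


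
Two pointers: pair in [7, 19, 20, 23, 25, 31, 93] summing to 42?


lo=0(7)+hi=6(93)=100
lo=0(7)+hi=5(31)=38
lo=1(19)+hi=5(31)=50
lo=1(19)+hi=4(25)=44
lo=1(19)+hi=3(23)=42

Yes: 19+23=42


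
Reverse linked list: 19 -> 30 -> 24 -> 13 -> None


Step 1: curr=19, set curr.next=prev(None) | reversed so far: 19
Step 2: curr=30, set curr.next=prev(19) | reversed so far: 30 -> 19
Step 3: curr=24, set curr.next=prev(30) | reversed so far: 24 -> 30 -> 19
Step 4: curr=13, set curr.next=prev(24) | reversed so far: 13 -> 24 -> 30 -> 19

13 -> 24 -> 30 -> 19 -> None


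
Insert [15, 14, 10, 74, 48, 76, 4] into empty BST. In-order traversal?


Insert 15: root
Insert 14: L from 15
Insert 10: L from 15 -> L from 14
Insert 74: R from 15
Insert 48: R from 15 -> L from 74
Insert 76: R from 15 -> R from 74
Insert 4: L from 15 -> L from 14 -> L from 10

In-order: [4, 10, 14, 15, 48, 74, 76]


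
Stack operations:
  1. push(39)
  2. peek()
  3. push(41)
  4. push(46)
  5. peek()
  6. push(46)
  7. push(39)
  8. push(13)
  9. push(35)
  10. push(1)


push(39) -> [39]
peek()->39
push(41) -> [39, 41]
push(46) -> [39, 41, 46]
peek()->46
push(46) -> [39, 41, 46, 46]
push(39) -> [39, 41, 46, 46, 39]
push(13) -> [39, 41, 46, 46, 39, 13]
push(35) -> [39, 41, 46, 46, 39, 13, 35]
push(1) -> [39, 41, 46, 46, 39, 13, 35, 1]

Final stack: [39, 41, 46, 46, 39, 13, 35, 1]


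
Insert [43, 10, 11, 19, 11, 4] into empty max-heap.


Insert 43: [43]
Insert 10: [43, 10]
Insert 11: [43, 10, 11]
Insert 19: [43, 19, 11, 10]
Insert 11: [43, 19, 11, 10, 11]
Insert 4: [43, 19, 11, 10, 11, 4]

Final heap: [43, 19, 11, 10, 11, 4]


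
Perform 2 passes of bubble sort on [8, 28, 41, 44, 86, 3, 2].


Initial: [8, 28, 41, 44, 86, 3, 2]
Pass 1: [8, 28, 41, 44, 3, 2, 86] (2 swaps)
Pass 2: [8, 28, 41, 3, 2, 44, 86] (2 swaps)

After 2 passes: [8, 28, 41, 3, 2, 44, 86]


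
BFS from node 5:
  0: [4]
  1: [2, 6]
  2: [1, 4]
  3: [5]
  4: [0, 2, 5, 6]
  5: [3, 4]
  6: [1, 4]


Visit 5, enqueue [3, 4]
Visit 3, enqueue []
Visit 4, enqueue [0, 2, 6]
Visit 0, enqueue []
Visit 2, enqueue [1]
Visit 6, enqueue []
Visit 1, enqueue []

BFS order: [5, 3, 4, 0, 2, 6, 1]


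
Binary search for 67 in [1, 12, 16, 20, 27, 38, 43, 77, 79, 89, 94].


Step 1: lo=0, hi=10, mid=5, val=38
Step 2: lo=6, hi=10, mid=8, val=79
Step 3: lo=6, hi=7, mid=6, val=43
Step 4: lo=7, hi=7, mid=7, val=77

Not found


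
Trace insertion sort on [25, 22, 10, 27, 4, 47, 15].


Initial: [25, 22, 10, 27, 4, 47, 15]
Insert 22: [22, 25, 10, 27, 4, 47, 15]
Insert 10: [10, 22, 25, 27, 4, 47, 15]
Insert 27: [10, 22, 25, 27, 4, 47, 15]
Insert 4: [4, 10, 22, 25, 27, 47, 15]
Insert 47: [4, 10, 22, 25, 27, 47, 15]
Insert 15: [4, 10, 15, 22, 25, 27, 47]

Sorted: [4, 10, 15, 22, 25, 27, 47]


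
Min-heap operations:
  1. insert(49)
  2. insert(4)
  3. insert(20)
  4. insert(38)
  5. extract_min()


insert(49) -> [49]
insert(4) -> [4, 49]
insert(20) -> [4, 49, 20]
insert(38) -> [4, 38, 20, 49]
extract_min()->4, [20, 38, 49]

Final heap: [20, 38, 49]


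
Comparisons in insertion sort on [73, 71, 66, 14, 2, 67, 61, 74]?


Algorithm: insertion sort
Input: [73, 71, 66, 14, 2, 67, 61, 74]
Sorted: [2, 14, 61, 66, 67, 71, 73, 74]

19


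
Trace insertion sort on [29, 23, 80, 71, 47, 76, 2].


Initial: [29, 23, 80, 71, 47, 76, 2]
Insert 23: [23, 29, 80, 71, 47, 76, 2]
Insert 80: [23, 29, 80, 71, 47, 76, 2]
Insert 71: [23, 29, 71, 80, 47, 76, 2]
Insert 47: [23, 29, 47, 71, 80, 76, 2]
Insert 76: [23, 29, 47, 71, 76, 80, 2]
Insert 2: [2, 23, 29, 47, 71, 76, 80]

Sorted: [2, 23, 29, 47, 71, 76, 80]


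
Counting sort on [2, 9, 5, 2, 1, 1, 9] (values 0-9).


Input: [2, 9, 5, 2, 1, 1, 9]
Counts: [0, 2, 2, 0, 0, 1, 0, 0, 0, 2]

Sorted: [1, 1, 2, 2, 5, 9, 9]


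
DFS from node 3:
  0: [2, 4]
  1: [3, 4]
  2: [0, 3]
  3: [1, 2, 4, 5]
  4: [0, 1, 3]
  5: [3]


Visit 3, push [5, 4, 2, 1]
Visit 1, push [4]
Visit 4, push [0]
Visit 0, push [2]
Visit 2, push []
Visit 5, push []

DFS order: [3, 1, 4, 0, 2, 5]


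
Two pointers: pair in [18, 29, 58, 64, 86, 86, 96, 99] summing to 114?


lo=0(18)+hi=7(99)=117
lo=0(18)+hi=6(96)=114

Yes: 18+96=114


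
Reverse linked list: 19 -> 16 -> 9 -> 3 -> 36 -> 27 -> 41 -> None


Step 1: curr=19, set curr.next=prev(None) | reversed so far: 19
Step 2: curr=16, set curr.next=prev(19) | reversed so far: 16 -> 19
Step 3: curr=9, set curr.next=prev(16) | reversed so far: 9 -> 16 -> 19
Step 4: curr=3, set curr.next=prev(9) | reversed so far: 3 -> 9 -> 16 -> 19
Step 5: curr=36, set curr.next=prev(3) | reversed so far: 36 -> 3 -> 9 -> 16 -> 19
Step 6: curr=27, set curr.next=prev(36) | reversed so far: 27 -> 36 -> 3 -> 9 -> 16 -> 19
Step 7: curr=41, set curr.next=prev(27) | reversed so far: 41 -> 27 -> 36 -> 3 -> 9 -> 16 -> 19

41 -> 27 -> 36 -> 3 -> 9 -> 16 -> 19 -> None


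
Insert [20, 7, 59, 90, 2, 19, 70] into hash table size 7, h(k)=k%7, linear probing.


Insert 20: h=6 -> slot 6
Insert 7: h=0 -> slot 0
Insert 59: h=3 -> slot 3
Insert 90: h=6, 2 probes -> slot 1
Insert 2: h=2 -> slot 2
Insert 19: h=5 -> slot 5
Insert 70: h=0, 4 probes -> slot 4

Table: [7, 90, 2, 59, 70, 19, 20]


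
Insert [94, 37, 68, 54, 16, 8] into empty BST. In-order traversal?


Insert 94: root
Insert 37: L from 94
Insert 68: L from 94 -> R from 37
Insert 54: L from 94 -> R from 37 -> L from 68
Insert 16: L from 94 -> L from 37
Insert 8: L from 94 -> L from 37 -> L from 16

In-order: [8, 16, 37, 54, 68, 94]


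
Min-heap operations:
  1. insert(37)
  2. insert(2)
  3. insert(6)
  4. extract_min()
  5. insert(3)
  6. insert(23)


insert(37) -> [37]
insert(2) -> [2, 37]
insert(6) -> [2, 37, 6]
extract_min()->2, [6, 37]
insert(3) -> [3, 37, 6]
insert(23) -> [3, 23, 6, 37]

Final heap: [3, 23, 6, 37]


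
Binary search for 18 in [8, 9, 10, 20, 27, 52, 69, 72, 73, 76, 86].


Step 1: lo=0, hi=10, mid=5, val=52
Step 2: lo=0, hi=4, mid=2, val=10
Step 3: lo=3, hi=4, mid=3, val=20

Not found


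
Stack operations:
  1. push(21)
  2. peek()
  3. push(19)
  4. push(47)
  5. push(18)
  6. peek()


push(21) -> [21]
peek()->21
push(19) -> [21, 19]
push(47) -> [21, 19, 47]
push(18) -> [21, 19, 47, 18]
peek()->18

Final stack: [21, 19, 47, 18]


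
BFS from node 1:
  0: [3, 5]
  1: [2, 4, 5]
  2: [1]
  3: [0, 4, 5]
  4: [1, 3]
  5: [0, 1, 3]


Visit 1, enqueue [2, 4, 5]
Visit 2, enqueue []
Visit 4, enqueue [3]
Visit 5, enqueue [0]
Visit 3, enqueue []
Visit 0, enqueue []

BFS order: [1, 2, 4, 5, 3, 0]


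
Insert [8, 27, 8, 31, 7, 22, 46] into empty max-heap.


Insert 8: [8]
Insert 27: [27, 8]
Insert 8: [27, 8, 8]
Insert 31: [31, 27, 8, 8]
Insert 7: [31, 27, 8, 8, 7]
Insert 22: [31, 27, 22, 8, 7, 8]
Insert 46: [46, 27, 31, 8, 7, 8, 22]

Final heap: [46, 27, 31, 8, 7, 8, 22]


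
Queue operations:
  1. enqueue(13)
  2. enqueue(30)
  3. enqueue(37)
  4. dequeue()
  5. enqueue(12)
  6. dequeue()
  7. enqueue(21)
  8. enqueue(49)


enqueue(13) -> [13]
enqueue(30) -> [13, 30]
enqueue(37) -> [13, 30, 37]
dequeue()->13, [30, 37]
enqueue(12) -> [30, 37, 12]
dequeue()->30, [37, 12]
enqueue(21) -> [37, 12, 21]
enqueue(49) -> [37, 12, 21, 49]

Final queue: [37, 12, 21, 49]


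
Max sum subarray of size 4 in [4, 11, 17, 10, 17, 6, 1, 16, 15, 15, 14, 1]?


[0:4]: 42
[1:5]: 55
[2:6]: 50
[3:7]: 34
[4:8]: 40
[5:9]: 38
[6:10]: 47
[7:11]: 60
[8:12]: 45

Max: 60 at [7:11]


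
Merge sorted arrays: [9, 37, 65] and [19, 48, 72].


Take 9 from A
Take 19 from B
Take 37 from A
Take 48 from B
Take 65 from A

Merged: [9, 19, 37, 48, 65, 72]


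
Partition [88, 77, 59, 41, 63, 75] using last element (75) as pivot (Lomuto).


Pivot: 75
  59 <= 75: swap -> [59, 77, 88, 41, 63, 75]
  41 <= 75: swap -> [59, 41, 88, 77, 63, 75]
  63 <= 75: swap -> [59, 41, 63, 77, 88, 75]
Place pivot at 3: [59, 41, 63, 75, 88, 77]

Partitioned: [59, 41, 63, 75, 88, 77]


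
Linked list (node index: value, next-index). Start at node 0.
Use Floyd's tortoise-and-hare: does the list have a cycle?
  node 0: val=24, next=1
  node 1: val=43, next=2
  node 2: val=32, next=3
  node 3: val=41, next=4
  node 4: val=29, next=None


Floyd's tortoise (slow, +1) and hare (fast, +2):
  init: slow=0, fast=0
  step 1: slow=1, fast=2
  step 2: slow=2, fast=4
  step 3: fast -> None, no cycle

Cycle: no


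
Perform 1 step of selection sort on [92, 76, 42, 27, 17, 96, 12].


Initial: [92, 76, 42, 27, 17, 96, 12]
Step 1: min=12 at 6
  Swap: [12, 76, 42, 27, 17, 96, 92]

After 1 step: [12, 76, 42, 27, 17, 96, 92]


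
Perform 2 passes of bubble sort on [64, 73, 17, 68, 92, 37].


Initial: [64, 73, 17, 68, 92, 37]
Pass 1: [64, 17, 68, 73, 37, 92] (3 swaps)
Pass 2: [17, 64, 68, 37, 73, 92] (2 swaps)

After 2 passes: [17, 64, 68, 37, 73, 92]


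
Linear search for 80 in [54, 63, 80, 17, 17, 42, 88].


i=0: 54!=80
i=1: 63!=80
i=2: 80==80 found!

Found at 2, 3 comps


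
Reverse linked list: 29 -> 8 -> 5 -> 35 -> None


Step 1: curr=29, set curr.next=prev(None) | reversed so far: 29
Step 2: curr=8, set curr.next=prev(29) | reversed so far: 8 -> 29
Step 3: curr=5, set curr.next=prev(8) | reversed so far: 5 -> 8 -> 29
Step 4: curr=35, set curr.next=prev(5) | reversed so far: 35 -> 5 -> 8 -> 29

35 -> 5 -> 8 -> 29 -> None


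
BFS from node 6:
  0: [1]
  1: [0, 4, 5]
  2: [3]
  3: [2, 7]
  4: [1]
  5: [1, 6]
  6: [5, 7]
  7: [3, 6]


Visit 6, enqueue [5, 7]
Visit 5, enqueue [1]
Visit 7, enqueue [3]
Visit 1, enqueue [0, 4]
Visit 3, enqueue [2]
Visit 0, enqueue []
Visit 4, enqueue []
Visit 2, enqueue []

BFS order: [6, 5, 7, 1, 3, 0, 4, 2]


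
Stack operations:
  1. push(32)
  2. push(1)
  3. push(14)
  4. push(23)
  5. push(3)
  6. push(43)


push(32) -> [32]
push(1) -> [32, 1]
push(14) -> [32, 1, 14]
push(23) -> [32, 1, 14, 23]
push(3) -> [32, 1, 14, 23, 3]
push(43) -> [32, 1, 14, 23, 3, 43]

Final stack: [32, 1, 14, 23, 3, 43]


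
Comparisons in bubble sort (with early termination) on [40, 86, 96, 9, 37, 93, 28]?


Algorithm: bubble sort (with early termination)
Input: [40, 86, 96, 9, 37, 93, 28]
Sorted: [9, 28, 37, 40, 86, 93, 96]

21


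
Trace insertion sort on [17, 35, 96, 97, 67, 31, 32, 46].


Initial: [17, 35, 96, 97, 67, 31, 32, 46]
Insert 35: [17, 35, 96, 97, 67, 31, 32, 46]
Insert 96: [17, 35, 96, 97, 67, 31, 32, 46]
Insert 97: [17, 35, 96, 97, 67, 31, 32, 46]
Insert 67: [17, 35, 67, 96, 97, 31, 32, 46]
Insert 31: [17, 31, 35, 67, 96, 97, 32, 46]
Insert 32: [17, 31, 32, 35, 67, 96, 97, 46]
Insert 46: [17, 31, 32, 35, 46, 67, 96, 97]

Sorted: [17, 31, 32, 35, 46, 67, 96, 97]


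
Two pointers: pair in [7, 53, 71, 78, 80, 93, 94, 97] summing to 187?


lo=0(7)+hi=7(97)=104
lo=1(53)+hi=7(97)=150
lo=2(71)+hi=7(97)=168
lo=3(78)+hi=7(97)=175
lo=4(80)+hi=7(97)=177
lo=5(93)+hi=7(97)=190
lo=5(93)+hi=6(94)=187

Yes: 93+94=187


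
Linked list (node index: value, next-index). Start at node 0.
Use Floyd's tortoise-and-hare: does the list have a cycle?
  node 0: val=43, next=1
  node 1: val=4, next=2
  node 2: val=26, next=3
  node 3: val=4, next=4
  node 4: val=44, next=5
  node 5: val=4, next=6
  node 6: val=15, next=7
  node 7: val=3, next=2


Floyd's tortoise (slow, +1) and hare (fast, +2):
  init: slow=0, fast=0
  step 1: slow=1, fast=2
  step 2: slow=2, fast=4
  step 3: slow=3, fast=6
  step 4: slow=4, fast=2
  step 5: slow=5, fast=4
  step 6: slow=6, fast=6
  slow == fast at node 6: cycle detected

Cycle: yes


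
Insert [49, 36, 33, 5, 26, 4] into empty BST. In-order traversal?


Insert 49: root
Insert 36: L from 49
Insert 33: L from 49 -> L from 36
Insert 5: L from 49 -> L from 36 -> L from 33
Insert 26: L from 49 -> L from 36 -> L from 33 -> R from 5
Insert 4: L from 49 -> L from 36 -> L from 33 -> L from 5

In-order: [4, 5, 26, 33, 36, 49]


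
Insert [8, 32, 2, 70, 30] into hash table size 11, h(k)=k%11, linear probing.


Insert 8: h=8 -> slot 8
Insert 32: h=10 -> slot 10
Insert 2: h=2 -> slot 2
Insert 70: h=4 -> slot 4
Insert 30: h=8, 1 probes -> slot 9

Table: [None, None, 2, None, 70, None, None, None, 8, 30, 32]


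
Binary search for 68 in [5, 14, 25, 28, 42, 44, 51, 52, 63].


Step 1: lo=0, hi=8, mid=4, val=42
Step 2: lo=5, hi=8, mid=6, val=51
Step 3: lo=7, hi=8, mid=7, val=52
Step 4: lo=8, hi=8, mid=8, val=63

Not found


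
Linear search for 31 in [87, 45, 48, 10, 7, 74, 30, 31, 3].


i=0: 87!=31
i=1: 45!=31
i=2: 48!=31
i=3: 10!=31
i=4: 7!=31
i=5: 74!=31
i=6: 30!=31
i=7: 31==31 found!

Found at 7, 8 comps


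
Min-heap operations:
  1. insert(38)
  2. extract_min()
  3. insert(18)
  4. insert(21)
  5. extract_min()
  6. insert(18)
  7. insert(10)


insert(38) -> [38]
extract_min()->38, []
insert(18) -> [18]
insert(21) -> [18, 21]
extract_min()->18, [21]
insert(18) -> [18, 21]
insert(10) -> [10, 21, 18]

Final heap: [10, 21, 18]


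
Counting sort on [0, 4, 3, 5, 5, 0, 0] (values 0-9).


Input: [0, 4, 3, 5, 5, 0, 0]
Counts: [3, 0, 0, 1, 1, 2, 0, 0, 0, 0]

Sorted: [0, 0, 0, 3, 4, 5, 5]


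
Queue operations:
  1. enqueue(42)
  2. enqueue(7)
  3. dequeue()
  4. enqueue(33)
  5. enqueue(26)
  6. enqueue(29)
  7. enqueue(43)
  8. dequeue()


enqueue(42) -> [42]
enqueue(7) -> [42, 7]
dequeue()->42, [7]
enqueue(33) -> [7, 33]
enqueue(26) -> [7, 33, 26]
enqueue(29) -> [7, 33, 26, 29]
enqueue(43) -> [7, 33, 26, 29, 43]
dequeue()->7, [33, 26, 29, 43]

Final queue: [33, 26, 29, 43]


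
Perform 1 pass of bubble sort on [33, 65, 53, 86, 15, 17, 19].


Initial: [33, 65, 53, 86, 15, 17, 19]
Pass 1: [33, 53, 65, 15, 17, 19, 86] (4 swaps)

After 1 pass: [33, 53, 65, 15, 17, 19, 86]


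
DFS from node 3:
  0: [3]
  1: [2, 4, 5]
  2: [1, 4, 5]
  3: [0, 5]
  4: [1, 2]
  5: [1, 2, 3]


Visit 3, push [5, 0]
Visit 0, push []
Visit 5, push [2, 1]
Visit 1, push [4, 2]
Visit 2, push [4]
Visit 4, push []

DFS order: [3, 0, 5, 1, 2, 4]


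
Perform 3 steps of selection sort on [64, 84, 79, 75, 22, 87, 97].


Initial: [64, 84, 79, 75, 22, 87, 97]
Step 1: min=22 at 4
  Swap: [22, 84, 79, 75, 64, 87, 97]
Step 2: min=64 at 4
  Swap: [22, 64, 79, 75, 84, 87, 97]
Step 3: min=75 at 3
  Swap: [22, 64, 75, 79, 84, 87, 97]

After 3 steps: [22, 64, 75, 79, 84, 87, 97]


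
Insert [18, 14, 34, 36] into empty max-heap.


Insert 18: [18]
Insert 14: [18, 14]
Insert 34: [34, 14, 18]
Insert 36: [36, 34, 18, 14]

Final heap: [36, 34, 18, 14]


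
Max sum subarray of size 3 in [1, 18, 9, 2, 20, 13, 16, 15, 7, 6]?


[0:3]: 28
[1:4]: 29
[2:5]: 31
[3:6]: 35
[4:7]: 49
[5:8]: 44
[6:9]: 38
[7:10]: 28

Max: 49 at [4:7]


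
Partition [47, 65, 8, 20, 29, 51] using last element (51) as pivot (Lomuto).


Pivot: 51
  47 <= 51: advance i (no swap)
  8 <= 51: swap -> [47, 8, 65, 20, 29, 51]
  20 <= 51: swap -> [47, 8, 20, 65, 29, 51]
  29 <= 51: swap -> [47, 8, 20, 29, 65, 51]
Place pivot at 4: [47, 8, 20, 29, 51, 65]

Partitioned: [47, 8, 20, 29, 51, 65]


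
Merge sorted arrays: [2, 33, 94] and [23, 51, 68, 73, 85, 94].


Take 2 from A
Take 23 from B
Take 33 from A
Take 51 from B
Take 68 from B
Take 73 from B
Take 85 from B
Take 94 from A

Merged: [2, 23, 33, 51, 68, 73, 85, 94, 94]


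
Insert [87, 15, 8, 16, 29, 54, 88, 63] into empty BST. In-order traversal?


Insert 87: root
Insert 15: L from 87
Insert 8: L from 87 -> L from 15
Insert 16: L from 87 -> R from 15
Insert 29: L from 87 -> R from 15 -> R from 16
Insert 54: L from 87 -> R from 15 -> R from 16 -> R from 29
Insert 88: R from 87
Insert 63: L from 87 -> R from 15 -> R from 16 -> R from 29 -> R from 54

In-order: [8, 15, 16, 29, 54, 63, 87, 88]


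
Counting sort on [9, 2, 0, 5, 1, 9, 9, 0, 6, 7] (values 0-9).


Input: [9, 2, 0, 5, 1, 9, 9, 0, 6, 7]
Counts: [2, 1, 1, 0, 0, 1, 1, 1, 0, 3]

Sorted: [0, 0, 1, 2, 5, 6, 7, 9, 9, 9]


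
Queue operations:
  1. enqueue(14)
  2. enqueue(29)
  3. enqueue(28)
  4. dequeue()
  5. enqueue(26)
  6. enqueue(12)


enqueue(14) -> [14]
enqueue(29) -> [14, 29]
enqueue(28) -> [14, 29, 28]
dequeue()->14, [29, 28]
enqueue(26) -> [29, 28, 26]
enqueue(12) -> [29, 28, 26, 12]

Final queue: [29, 28, 26, 12]


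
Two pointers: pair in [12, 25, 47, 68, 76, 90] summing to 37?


lo=0(12)+hi=5(90)=102
lo=0(12)+hi=4(76)=88
lo=0(12)+hi=3(68)=80
lo=0(12)+hi=2(47)=59
lo=0(12)+hi=1(25)=37

Yes: 12+25=37


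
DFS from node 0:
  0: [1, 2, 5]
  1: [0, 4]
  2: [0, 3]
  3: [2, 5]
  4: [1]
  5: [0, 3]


Visit 0, push [5, 2, 1]
Visit 1, push [4]
Visit 4, push []
Visit 2, push [3]
Visit 3, push [5]
Visit 5, push []

DFS order: [0, 1, 4, 2, 3, 5]


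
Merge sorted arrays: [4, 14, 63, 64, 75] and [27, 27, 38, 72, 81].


Take 4 from A
Take 14 from A
Take 27 from B
Take 27 from B
Take 38 from B
Take 63 from A
Take 64 from A
Take 72 from B
Take 75 from A

Merged: [4, 14, 27, 27, 38, 63, 64, 72, 75, 81]


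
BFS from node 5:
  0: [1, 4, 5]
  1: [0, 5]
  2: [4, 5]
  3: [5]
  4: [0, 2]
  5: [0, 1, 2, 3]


Visit 5, enqueue [0, 1, 2, 3]
Visit 0, enqueue [4]
Visit 1, enqueue []
Visit 2, enqueue []
Visit 3, enqueue []
Visit 4, enqueue []

BFS order: [5, 0, 1, 2, 3, 4]


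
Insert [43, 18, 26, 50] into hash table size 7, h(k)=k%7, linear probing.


Insert 43: h=1 -> slot 1
Insert 18: h=4 -> slot 4
Insert 26: h=5 -> slot 5
Insert 50: h=1, 1 probes -> slot 2

Table: [None, 43, 50, None, 18, 26, None]


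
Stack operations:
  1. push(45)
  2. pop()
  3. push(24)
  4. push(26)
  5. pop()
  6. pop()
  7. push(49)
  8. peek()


push(45) -> [45]
pop()->45, []
push(24) -> [24]
push(26) -> [24, 26]
pop()->26, [24]
pop()->24, []
push(49) -> [49]
peek()->49

Final stack: [49]


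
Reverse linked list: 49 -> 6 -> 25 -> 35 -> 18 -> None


Step 1: curr=49, set curr.next=prev(None) | reversed so far: 49
Step 2: curr=6, set curr.next=prev(49) | reversed so far: 6 -> 49
Step 3: curr=25, set curr.next=prev(6) | reversed so far: 25 -> 6 -> 49
Step 4: curr=35, set curr.next=prev(25) | reversed so far: 35 -> 25 -> 6 -> 49
Step 5: curr=18, set curr.next=prev(35) | reversed so far: 18 -> 35 -> 25 -> 6 -> 49

18 -> 35 -> 25 -> 6 -> 49 -> None


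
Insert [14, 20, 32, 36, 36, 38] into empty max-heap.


Insert 14: [14]
Insert 20: [20, 14]
Insert 32: [32, 14, 20]
Insert 36: [36, 32, 20, 14]
Insert 36: [36, 36, 20, 14, 32]
Insert 38: [38, 36, 36, 14, 32, 20]

Final heap: [38, 36, 36, 14, 32, 20]


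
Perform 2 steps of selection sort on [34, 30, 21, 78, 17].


Initial: [34, 30, 21, 78, 17]
Step 1: min=17 at 4
  Swap: [17, 30, 21, 78, 34]
Step 2: min=21 at 2
  Swap: [17, 21, 30, 78, 34]

After 2 steps: [17, 21, 30, 78, 34]


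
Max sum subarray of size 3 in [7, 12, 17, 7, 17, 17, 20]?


[0:3]: 36
[1:4]: 36
[2:5]: 41
[3:6]: 41
[4:7]: 54

Max: 54 at [4:7]


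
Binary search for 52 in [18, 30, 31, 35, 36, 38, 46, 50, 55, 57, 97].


Step 1: lo=0, hi=10, mid=5, val=38
Step 2: lo=6, hi=10, mid=8, val=55
Step 3: lo=6, hi=7, mid=6, val=46
Step 4: lo=7, hi=7, mid=7, val=50

Not found


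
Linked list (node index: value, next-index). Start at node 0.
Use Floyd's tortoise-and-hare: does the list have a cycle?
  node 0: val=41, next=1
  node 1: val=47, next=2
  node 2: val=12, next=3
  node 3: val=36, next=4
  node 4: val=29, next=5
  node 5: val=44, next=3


Floyd's tortoise (slow, +1) and hare (fast, +2):
  init: slow=0, fast=0
  step 1: slow=1, fast=2
  step 2: slow=2, fast=4
  step 3: slow=3, fast=3
  slow == fast at node 3: cycle detected

Cycle: yes


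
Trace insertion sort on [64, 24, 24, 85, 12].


Initial: [64, 24, 24, 85, 12]
Insert 24: [24, 64, 24, 85, 12]
Insert 24: [24, 24, 64, 85, 12]
Insert 85: [24, 24, 64, 85, 12]
Insert 12: [12, 24, 24, 64, 85]

Sorted: [12, 24, 24, 64, 85]


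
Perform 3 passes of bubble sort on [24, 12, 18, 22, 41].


Initial: [24, 12, 18, 22, 41]
Pass 1: [12, 18, 22, 24, 41] (3 swaps)
Pass 2: [12, 18, 22, 24, 41] (0 swaps)
Pass 3: [12, 18, 22, 24, 41] (0 swaps)

After 3 passes: [12, 18, 22, 24, 41]


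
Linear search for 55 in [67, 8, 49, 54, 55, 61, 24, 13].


i=0: 67!=55
i=1: 8!=55
i=2: 49!=55
i=3: 54!=55
i=4: 55==55 found!

Found at 4, 5 comps


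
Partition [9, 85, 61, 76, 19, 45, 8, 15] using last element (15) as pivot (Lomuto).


Pivot: 15
  9 <= 15: advance i (no swap)
  8 <= 15: swap -> [9, 8, 61, 76, 19, 45, 85, 15]
Place pivot at 2: [9, 8, 15, 76, 19, 45, 85, 61]

Partitioned: [9, 8, 15, 76, 19, 45, 85, 61]


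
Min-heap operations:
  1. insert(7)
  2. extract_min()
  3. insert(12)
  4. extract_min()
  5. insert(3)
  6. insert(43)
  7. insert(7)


insert(7) -> [7]
extract_min()->7, []
insert(12) -> [12]
extract_min()->12, []
insert(3) -> [3]
insert(43) -> [3, 43]
insert(7) -> [3, 43, 7]

Final heap: [3, 43, 7]


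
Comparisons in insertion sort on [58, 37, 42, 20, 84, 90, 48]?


Algorithm: insertion sort
Input: [58, 37, 42, 20, 84, 90, 48]
Sorted: [20, 37, 42, 48, 58, 84, 90]

12


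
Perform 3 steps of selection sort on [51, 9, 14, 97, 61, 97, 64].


Initial: [51, 9, 14, 97, 61, 97, 64]
Step 1: min=9 at 1
  Swap: [9, 51, 14, 97, 61, 97, 64]
Step 2: min=14 at 2
  Swap: [9, 14, 51, 97, 61, 97, 64]
Step 3: min=51 at 2
  Swap: [9, 14, 51, 97, 61, 97, 64]

After 3 steps: [9, 14, 51, 97, 61, 97, 64]


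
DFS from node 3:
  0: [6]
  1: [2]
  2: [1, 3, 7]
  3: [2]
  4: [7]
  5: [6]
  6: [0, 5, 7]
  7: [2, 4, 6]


Visit 3, push [2]
Visit 2, push [7, 1]
Visit 1, push []
Visit 7, push [6, 4]
Visit 4, push []
Visit 6, push [5, 0]
Visit 0, push []
Visit 5, push []

DFS order: [3, 2, 1, 7, 4, 6, 0, 5]


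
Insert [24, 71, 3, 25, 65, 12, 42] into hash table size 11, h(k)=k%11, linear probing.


Insert 24: h=2 -> slot 2
Insert 71: h=5 -> slot 5
Insert 3: h=3 -> slot 3
Insert 25: h=3, 1 probes -> slot 4
Insert 65: h=10 -> slot 10
Insert 12: h=1 -> slot 1
Insert 42: h=9 -> slot 9

Table: [None, 12, 24, 3, 25, 71, None, None, None, 42, 65]


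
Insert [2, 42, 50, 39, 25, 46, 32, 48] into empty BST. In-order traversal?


Insert 2: root
Insert 42: R from 2
Insert 50: R from 2 -> R from 42
Insert 39: R from 2 -> L from 42
Insert 25: R from 2 -> L from 42 -> L from 39
Insert 46: R from 2 -> R from 42 -> L from 50
Insert 32: R from 2 -> L from 42 -> L from 39 -> R from 25
Insert 48: R from 2 -> R from 42 -> L from 50 -> R from 46

In-order: [2, 25, 32, 39, 42, 46, 48, 50]


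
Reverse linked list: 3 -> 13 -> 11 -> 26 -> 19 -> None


Step 1: curr=3, set curr.next=prev(None) | reversed so far: 3
Step 2: curr=13, set curr.next=prev(3) | reversed so far: 13 -> 3
Step 3: curr=11, set curr.next=prev(13) | reversed so far: 11 -> 13 -> 3
Step 4: curr=26, set curr.next=prev(11) | reversed so far: 26 -> 11 -> 13 -> 3
Step 5: curr=19, set curr.next=prev(26) | reversed so far: 19 -> 26 -> 11 -> 13 -> 3

19 -> 26 -> 11 -> 13 -> 3 -> None


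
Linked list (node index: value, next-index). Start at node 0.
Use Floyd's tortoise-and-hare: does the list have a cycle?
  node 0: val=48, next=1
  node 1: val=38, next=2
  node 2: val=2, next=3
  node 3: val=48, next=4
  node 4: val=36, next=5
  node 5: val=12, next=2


Floyd's tortoise (slow, +1) and hare (fast, +2):
  init: slow=0, fast=0
  step 1: slow=1, fast=2
  step 2: slow=2, fast=4
  step 3: slow=3, fast=2
  step 4: slow=4, fast=4
  slow == fast at node 4: cycle detected

Cycle: yes


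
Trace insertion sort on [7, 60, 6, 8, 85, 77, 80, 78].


Initial: [7, 60, 6, 8, 85, 77, 80, 78]
Insert 60: [7, 60, 6, 8, 85, 77, 80, 78]
Insert 6: [6, 7, 60, 8, 85, 77, 80, 78]
Insert 8: [6, 7, 8, 60, 85, 77, 80, 78]
Insert 85: [6, 7, 8, 60, 85, 77, 80, 78]
Insert 77: [6, 7, 8, 60, 77, 85, 80, 78]
Insert 80: [6, 7, 8, 60, 77, 80, 85, 78]
Insert 78: [6, 7, 8, 60, 77, 78, 80, 85]

Sorted: [6, 7, 8, 60, 77, 78, 80, 85]


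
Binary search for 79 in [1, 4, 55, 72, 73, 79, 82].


Step 1: lo=0, hi=6, mid=3, val=72
Step 2: lo=4, hi=6, mid=5, val=79

Found at index 5


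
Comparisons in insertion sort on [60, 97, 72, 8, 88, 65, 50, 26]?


Algorithm: insertion sort
Input: [60, 97, 72, 8, 88, 65, 50, 26]
Sorted: [8, 26, 50, 60, 65, 72, 88, 97]

25


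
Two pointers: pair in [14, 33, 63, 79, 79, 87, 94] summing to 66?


lo=0(14)+hi=6(94)=108
lo=0(14)+hi=5(87)=101
lo=0(14)+hi=4(79)=93
lo=0(14)+hi=3(79)=93
lo=0(14)+hi=2(63)=77
lo=0(14)+hi=1(33)=47

No pair found


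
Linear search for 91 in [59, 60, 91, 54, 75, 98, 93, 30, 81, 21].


i=0: 59!=91
i=1: 60!=91
i=2: 91==91 found!

Found at 2, 3 comps


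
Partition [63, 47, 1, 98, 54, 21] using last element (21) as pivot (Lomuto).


Pivot: 21
  1 <= 21: swap -> [1, 47, 63, 98, 54, 21]
Place pivot at 1: [1, 21, 63, 98, 54, 47]

Partitioned: [1, 21, 63, 98, 54, 47]


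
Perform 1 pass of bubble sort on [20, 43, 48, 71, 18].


Initial: [20, 43, 48, 71, 18]
Pass 1: [20, 43, 48, 18, 71] (1 swaps)

After 1 pass: [20, 43, 48, 18, 71]


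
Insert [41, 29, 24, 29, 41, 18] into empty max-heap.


Insert 41: [41]
Insert 29: [41, 29]
Insert 24: [41, 29, 24]
Insert 29: [41, 29, 24, 29]
Insert 41: [41, 41, 24, 29, 29]
Insert 18: [41, 41, 24, 29, 29, 18]

Final heap: [41, 41, 24, 29, 29, 18]


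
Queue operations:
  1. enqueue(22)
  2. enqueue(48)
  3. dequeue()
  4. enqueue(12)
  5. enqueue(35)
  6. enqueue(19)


enqueue(22) -> [22]
enqueue(48) -> [22, 48]
dequeue()->22, [48]
enqueue(12) -> [48, 12]
enqueue(35) -> [48, 12, 35]
enqueue(19) -> [48, 12, 35, 19]

Final queue: [48, 12, 35, 19]


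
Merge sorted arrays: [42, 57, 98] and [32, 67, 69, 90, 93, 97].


Take 32 from B
Take 42 from A
Take 57 from A
Take 67 from B
Take 69 from B
Take 90 from B
Take 93 from B
Take 97 from B

Merged: [32, 42, 57, 67, 69, 90, 93, 97, 98]
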